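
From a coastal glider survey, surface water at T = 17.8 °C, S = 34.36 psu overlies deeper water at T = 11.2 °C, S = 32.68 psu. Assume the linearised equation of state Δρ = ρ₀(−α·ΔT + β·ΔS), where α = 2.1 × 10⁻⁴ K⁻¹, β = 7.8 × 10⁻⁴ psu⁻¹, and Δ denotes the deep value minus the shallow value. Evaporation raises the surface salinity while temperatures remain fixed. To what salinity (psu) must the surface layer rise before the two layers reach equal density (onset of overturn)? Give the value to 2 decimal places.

34.46 psu

Neutral buoyancy requires −α(T_deep − T_surf) + β(S_deep − S_surf′) = 0.
S_surf′ = S_deep − (α/β)·ΔT = 32.68 − (2.1 × 10⁻⁴/7.8 × 10⁻⁴)·(-6.6) = 34.4569 psu.
Increase required: 34.4569 − 34.36 = 0.0969 psu.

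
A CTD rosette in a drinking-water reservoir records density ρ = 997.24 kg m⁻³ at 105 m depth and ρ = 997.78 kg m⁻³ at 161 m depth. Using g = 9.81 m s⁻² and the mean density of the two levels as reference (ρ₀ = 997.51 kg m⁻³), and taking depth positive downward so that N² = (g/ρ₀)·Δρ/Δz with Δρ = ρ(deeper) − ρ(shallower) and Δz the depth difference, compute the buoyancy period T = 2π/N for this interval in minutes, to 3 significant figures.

10.8 min

Δρ = 997.78 − 997.24 = 0.54 kg m⁻³ over Δz = 161 − 105 = 56 m.
N² = (9.81/997.51) × (0.54/56) = 9.4833 × 10⁻⁵ s⁻².
N = √(9.4833 × 10⁻⁵) = 9.7382 × 10⁻³ rad s⁻¹, so T = 2π/N = 645.21 s = 10.754 min ≈ 10.8 min.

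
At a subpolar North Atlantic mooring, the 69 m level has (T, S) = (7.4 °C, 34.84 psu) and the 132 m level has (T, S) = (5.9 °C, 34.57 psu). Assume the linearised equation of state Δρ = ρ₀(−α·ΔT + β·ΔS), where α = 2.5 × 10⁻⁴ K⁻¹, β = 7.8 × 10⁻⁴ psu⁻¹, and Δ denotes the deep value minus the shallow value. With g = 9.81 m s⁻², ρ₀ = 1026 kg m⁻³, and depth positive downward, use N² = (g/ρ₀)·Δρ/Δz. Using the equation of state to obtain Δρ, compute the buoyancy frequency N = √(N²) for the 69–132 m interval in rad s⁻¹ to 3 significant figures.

ΔT = -1.5 K, ΔS = -0.27 psu (deep − shallow).
Δρ/ρ₀ = −αΔT + βΔS = 3.75 × 10⁻⁴ − 2.106 × 10⁻⁴ = 1.644 × 10⁻⁴, so Δρ ≈ 0.1687 kg m⁻³.
N² = (g/ρ₀)·Δρ/Δz = g·(Δρ/ρ₀)/Δz = 9.81 × 1.644 × 10⁻⁴ / 63 = 2.5599 × 10⁻⁵ s⁻².
N = √(2.5599 × 10⁻⁵) = 5.0595 × 10⁻³ rad s⁻¹ ≈ 5.06 × 10⁻³ rad s⁻¹.

5.06 × 10⁻³ rad s⁻¹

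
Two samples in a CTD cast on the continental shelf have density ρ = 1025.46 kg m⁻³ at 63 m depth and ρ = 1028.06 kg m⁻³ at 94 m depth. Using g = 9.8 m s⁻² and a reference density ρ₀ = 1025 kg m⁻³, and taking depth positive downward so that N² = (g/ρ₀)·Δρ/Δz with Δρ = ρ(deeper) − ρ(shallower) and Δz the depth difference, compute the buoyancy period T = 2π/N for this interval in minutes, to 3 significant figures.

Δρ = 1028.06 − 1025.46 = 2.60 kg m⁻³ over Δz = 94 − 63 = 31 m.
N² = (9.8/1025) × (2.60/31) = 8.0189 × 10⁻⁴ s⁻².
N = √(8.0189 × 10⁻⁴) = 0.028318 rad s⁻¹, so T = 2π/N = 221.88 s = 3.6980 min ≈ 3.70 min.

3.70 min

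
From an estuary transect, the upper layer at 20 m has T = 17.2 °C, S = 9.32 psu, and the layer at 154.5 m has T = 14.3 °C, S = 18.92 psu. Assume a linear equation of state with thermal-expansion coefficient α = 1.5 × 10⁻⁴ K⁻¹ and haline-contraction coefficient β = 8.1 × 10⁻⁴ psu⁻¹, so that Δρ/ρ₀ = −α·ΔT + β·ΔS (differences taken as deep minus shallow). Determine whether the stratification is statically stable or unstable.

stable

ΔT = 14.3 − 17.2 = -2.9 K and ΔS = 18.92 − 9.32 = +9.60 psu (deep − shallow).
−αΔT = 4.35 × 10⁻⁴; βΔS = 7.776 × 10⁻³; sum Δρ/ρ₀ = 8.211 × 10⁻³.
Δρ/ρ₀ > 0, so Δρ > 0: deeper water is denser → statically stable.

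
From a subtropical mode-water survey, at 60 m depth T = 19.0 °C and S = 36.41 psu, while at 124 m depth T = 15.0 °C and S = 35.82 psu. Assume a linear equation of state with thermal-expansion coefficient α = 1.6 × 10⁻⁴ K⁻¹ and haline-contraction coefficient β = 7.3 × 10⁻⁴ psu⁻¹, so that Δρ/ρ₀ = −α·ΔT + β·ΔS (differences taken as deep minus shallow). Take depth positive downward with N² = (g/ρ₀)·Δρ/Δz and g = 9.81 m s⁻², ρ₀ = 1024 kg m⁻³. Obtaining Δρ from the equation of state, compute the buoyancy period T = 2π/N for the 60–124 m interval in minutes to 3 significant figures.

18.5 min

ΔT = -4.0 K, ΔS = -0.59 psu (deep − shallow).
Δρ/ρ₀ = −αΔT + βΔS = 6.40 × 10⁻⁴ − 4.307 × 10⁻⁴ = 2.093 × 10⁻⁴, so Δρ ≈ 0.2143 kg m⁻³.
N² = (g/ρ₀)·Δρ/Δz = g·(Δρ/ρ₀)/Δz = 9.81 × 2.093 × 10⁻⁴ / 64 = 3.2082 × 10⁻⁵ s⁻².
N = √(3.2082 × 10⁻⁵) = 5.6641 × 10⁻³ rad s⁻¹ → T = 2π/N = 1.1093 × 10³ s = 18.488 min ≈ 18.5 min.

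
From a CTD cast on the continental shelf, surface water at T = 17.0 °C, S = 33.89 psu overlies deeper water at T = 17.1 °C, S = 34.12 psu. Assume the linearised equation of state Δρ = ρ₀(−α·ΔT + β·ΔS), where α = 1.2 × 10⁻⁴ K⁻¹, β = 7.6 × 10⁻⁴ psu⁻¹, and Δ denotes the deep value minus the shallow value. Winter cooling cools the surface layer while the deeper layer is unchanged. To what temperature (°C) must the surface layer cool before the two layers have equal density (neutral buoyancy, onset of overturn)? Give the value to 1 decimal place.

15.6 °C

Neutral buoyancy requires Δρ = 0, i.e. −α(T_deep − T_surf′) + β(S_deep − S_surf) = 0.
T_surf′ = T_deep − (β/α)·ΔS = 17.1 − (7.6 × 10⁻⁴/1.2 × 10⁻⁴)·(+0.23) = 15.643 °C.
Cooling required: 17.0 − (15.643) = 1.357 °C.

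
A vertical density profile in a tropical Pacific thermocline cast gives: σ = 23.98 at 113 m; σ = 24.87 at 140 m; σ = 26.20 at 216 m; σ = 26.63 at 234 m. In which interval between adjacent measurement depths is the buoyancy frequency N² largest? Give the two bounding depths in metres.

113–140 m

Compute the density gradient over each adjacent pair:
  113–140 m: Δρ/Δz = 0.89/27 = 0.033 kg m⁻⁴
  140–216 m: Δρ/Δz = 1.33/76 = 0.018 kg m⁻⁴
  216–234 m: Δρ/Δz = 0.43/18 = 0.024 kg m⁻⁴
The largest gradient is in the 113–140 m interval — the pycnocline.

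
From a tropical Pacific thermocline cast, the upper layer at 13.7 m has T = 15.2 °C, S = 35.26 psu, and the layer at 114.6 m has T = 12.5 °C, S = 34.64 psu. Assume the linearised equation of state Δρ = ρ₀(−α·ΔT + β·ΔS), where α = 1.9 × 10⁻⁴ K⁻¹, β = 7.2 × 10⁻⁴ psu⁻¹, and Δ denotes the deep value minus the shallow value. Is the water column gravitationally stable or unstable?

ΔT = 12.5 − 15.2 = -2.7 K and ΔS = 34.64 − 35.26 = -0.62 psu (deep − shallow).
−αΔT = 5.13 × 10⁻⁴; βΔS = -4.464 × 10⁻⁴; sum Δρ/ρ₀ = 6.66 × 10⁻⁵.
Δρ/ρ₀ > 0, so Δρ > 0: deeper water is denser → statically stable.

stable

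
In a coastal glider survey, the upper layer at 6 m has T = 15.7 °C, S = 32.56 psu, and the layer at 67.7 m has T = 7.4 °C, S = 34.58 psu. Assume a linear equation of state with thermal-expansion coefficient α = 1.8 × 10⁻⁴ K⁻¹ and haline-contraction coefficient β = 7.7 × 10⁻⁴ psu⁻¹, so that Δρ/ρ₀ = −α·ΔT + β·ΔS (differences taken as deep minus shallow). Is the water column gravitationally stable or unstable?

ΔT = 7.4 − 15.7 = -8.3 K and ΔS = 34.58 − 32.56 = +2.02 psu (deep − shallow).
−αΔT = 1.494 × 10⁻³; βΔS = 1.5554 × 10⁻³; sum Δρ/ρ₀ = 3.0494 × 10⁻³.
Δρ/ρ₀ > 0, so Δρ > 0: deeper water is denser → statically stable.

stable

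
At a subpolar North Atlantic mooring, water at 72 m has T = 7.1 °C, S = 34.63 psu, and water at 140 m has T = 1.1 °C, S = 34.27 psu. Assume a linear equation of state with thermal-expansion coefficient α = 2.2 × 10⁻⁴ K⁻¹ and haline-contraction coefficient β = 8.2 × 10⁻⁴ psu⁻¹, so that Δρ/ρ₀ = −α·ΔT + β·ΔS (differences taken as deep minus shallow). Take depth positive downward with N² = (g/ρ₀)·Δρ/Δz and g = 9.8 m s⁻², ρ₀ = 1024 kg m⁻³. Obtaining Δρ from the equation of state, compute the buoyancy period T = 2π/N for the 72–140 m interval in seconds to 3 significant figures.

517 s

ΔT = -6.0 K, ΔS = -0.36 psu (deep − shallow).
Δρ/ρ₀ = −αΔT + βΔS = 1.32 × 10⁻³ − 2.952 × 10⁻⁴ = 1.0248 × 10⁻³, so Δρ ≈ 1.049 kg m⁻³.
N² = (g/ρ₀)·Δρ/Δz = g·(Δρ/ρ₀)/Δz = 9.8 × 1.0248 × 10⁻³ / 68 = 1.4769 × 10⁻⁴ s⁻².
N = √(1.4769 × 10⁻⁴) = 0.012153 rad s⁻¹ → T = 2π/N = 517.01 s ≈ 517 s.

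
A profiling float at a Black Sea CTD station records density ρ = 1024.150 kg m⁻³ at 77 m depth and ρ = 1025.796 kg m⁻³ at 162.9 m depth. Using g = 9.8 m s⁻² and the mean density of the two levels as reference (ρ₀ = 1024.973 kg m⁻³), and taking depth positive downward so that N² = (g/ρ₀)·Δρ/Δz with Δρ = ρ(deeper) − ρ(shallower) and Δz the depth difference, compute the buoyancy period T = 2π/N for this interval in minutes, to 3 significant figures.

7.74 min

Δρ = 1025.796 − 1024.150 = 1.646 kg m⁻³ over Δz = 162.9 − 77 = 85.9 m.
N² = (9.8/1024.973) × (1.646/85.9) = 1.8321 × 10⁻⁴ s⁻².
N = √(1.8321 × 10⁻⁴) = 0.013536 rad s⁻¹, so T = 2π/N = 464.18 s = 7.7363 min ≈ 7.74 min.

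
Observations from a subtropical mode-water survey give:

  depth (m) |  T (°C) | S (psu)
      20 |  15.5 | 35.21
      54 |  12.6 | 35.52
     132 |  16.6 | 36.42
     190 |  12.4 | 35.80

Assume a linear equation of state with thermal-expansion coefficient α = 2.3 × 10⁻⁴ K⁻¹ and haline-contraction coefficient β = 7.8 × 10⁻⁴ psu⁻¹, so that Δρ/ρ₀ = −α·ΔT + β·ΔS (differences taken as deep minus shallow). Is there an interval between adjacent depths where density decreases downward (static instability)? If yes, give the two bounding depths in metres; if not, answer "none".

54–132 m

Evaluate Δρ/ρ₀ = −αΔT + βΔS across each adjacent pair:
  20–54 m: −αΔT+βΔS = −(2.3 × 10⁻⁴)(-2.9)+(7.8 × 10⁻⁴)(+0.31) = 9.1 × 10⁻⁴ → stable
  54–132 m: −αΔT+βΔS = −(2.3 × 10⁻⁴)(+4.0)+(7.8 × 10⁻⁴)(+0.90) = -2.2 × 10⁻⁴ → UNSTABLE
  132–190 m: −αΔT+βΔS = −(2.3 × 10⁻⁴)(-4.2)+(7.8 × 10⁻⁴)(-0.62) = 4.8 × 10⁻⁴ → stable
The 54–132 m interval has Δρ < 0: lighter water underlies denser water.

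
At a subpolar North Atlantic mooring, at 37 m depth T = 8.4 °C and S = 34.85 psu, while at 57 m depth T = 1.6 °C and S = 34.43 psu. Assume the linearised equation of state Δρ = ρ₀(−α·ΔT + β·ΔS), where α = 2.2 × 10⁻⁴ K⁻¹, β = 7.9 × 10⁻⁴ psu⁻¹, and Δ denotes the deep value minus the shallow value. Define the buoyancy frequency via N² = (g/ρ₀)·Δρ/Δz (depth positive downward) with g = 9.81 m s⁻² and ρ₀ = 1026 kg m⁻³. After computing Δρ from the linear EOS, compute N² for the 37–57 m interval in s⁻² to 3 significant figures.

ΔT = -6.8 K, ΔS = -0.42 psu (deep − shallow).
Δρ/ρ₀ = −αΔT + βΔS = 1.496 × 10⁻³ − 3.318 × 10⁻⁴ = 1.1642 × 10⁻³, so Δρ ≈ 1.194 kg m⁻³.
N² = (g/ρ₀)·Δρ/Δz = g·(Δρ/ρ₀)/Δz = 9.81 × 1.1642 × 10⁻³ / 20 = 5.7104 × 10⁻⁴ s⁻² ≈ 5.71 × 10⁻⁴ s⁻².

5.71 × 10⁻⁴ s⁻²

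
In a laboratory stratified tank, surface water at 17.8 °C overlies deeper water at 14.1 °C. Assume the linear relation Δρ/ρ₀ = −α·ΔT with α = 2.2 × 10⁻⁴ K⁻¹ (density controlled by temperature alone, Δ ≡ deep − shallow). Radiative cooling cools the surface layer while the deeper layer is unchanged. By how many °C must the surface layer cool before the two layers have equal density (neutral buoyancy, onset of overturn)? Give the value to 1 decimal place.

3.7 °C

With temperature the only control, equal density requires T_surf′ = T_deep.
T_surf′ = 14.1 °C.
Cooling required: 17.8 − 14.1 = 3.7 °C.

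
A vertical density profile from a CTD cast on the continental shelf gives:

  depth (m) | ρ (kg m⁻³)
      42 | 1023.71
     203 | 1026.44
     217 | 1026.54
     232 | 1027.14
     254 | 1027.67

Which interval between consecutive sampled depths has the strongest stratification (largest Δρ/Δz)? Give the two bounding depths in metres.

Compute the density gradient over each adjacent pair:
  42–203 m: Δρ/Δz = 2.73/161 = 0.017 kg m⁻⁴
  203–217 m: Δρ/Δz = 0.10/14 = 7.1 × 10⁻³ kg m⁻⁴
  217–232 m: Δρ/Δz = 0.60/15 = 0.040 kg m⁻⁴
  232–254 m: Δρ/Δz = 0.53/22 = 0.024 kg m⁻⁴
The largest gradient is in the 217–232 m interval — the pycnocline.

217–232 m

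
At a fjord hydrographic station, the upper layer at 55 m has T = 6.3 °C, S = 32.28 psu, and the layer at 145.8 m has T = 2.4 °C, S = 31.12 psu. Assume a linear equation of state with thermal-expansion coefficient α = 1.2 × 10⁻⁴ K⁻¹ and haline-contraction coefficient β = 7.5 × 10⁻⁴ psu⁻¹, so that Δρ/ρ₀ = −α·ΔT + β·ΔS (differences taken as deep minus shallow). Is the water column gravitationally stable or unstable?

unstable

ΔT = 2.4 − 6.3 = -3.9 K and ΔS = 31.12 − 32.28 = -1.16 psu (deep − shallow).
−αΔT = 4.68 × 10⁻⁴; βΔS = -8.70 × 10⁻⁴; sum Δρ/ρ₀ = -4.02 × 10⁻⁴.
Δρ/ρ₀ < 0, so Δρ < 0: deeper water is lighter → statically unstable; the column would overturn.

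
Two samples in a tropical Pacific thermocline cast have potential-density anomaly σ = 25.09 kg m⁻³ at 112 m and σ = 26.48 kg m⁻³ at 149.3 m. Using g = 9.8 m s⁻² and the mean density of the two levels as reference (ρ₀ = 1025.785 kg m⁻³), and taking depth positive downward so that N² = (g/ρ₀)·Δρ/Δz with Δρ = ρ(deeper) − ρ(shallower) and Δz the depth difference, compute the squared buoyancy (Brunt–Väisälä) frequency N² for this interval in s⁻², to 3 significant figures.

Δρ = 1026.48 − 1025.09 = 1.39 kg m⁻³ over Δz = 149.3 − 112 = 37.3 m.
N² = (9.8/1025.785) × (1.39/37.3) = 3.5602 × 10⁻⁴ s⁻² ≈ 3.56 × 10⁻⁴ s⁻².

3.56 × 10⁻⁴ s⁻²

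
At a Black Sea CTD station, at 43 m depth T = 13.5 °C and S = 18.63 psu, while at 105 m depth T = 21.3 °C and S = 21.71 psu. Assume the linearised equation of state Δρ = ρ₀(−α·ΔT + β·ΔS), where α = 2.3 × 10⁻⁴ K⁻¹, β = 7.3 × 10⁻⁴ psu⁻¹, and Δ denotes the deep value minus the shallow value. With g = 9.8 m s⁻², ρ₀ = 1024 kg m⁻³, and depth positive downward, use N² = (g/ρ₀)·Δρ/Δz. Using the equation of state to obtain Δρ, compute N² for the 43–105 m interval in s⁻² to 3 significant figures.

ΔT = +7.8 K, ΔS = +3.08 psu (deep − shallow).
Δρ/ρ₀ = −αΔT + βΔS = -1.794 × 10⁻³ + 2.2484 × 10⁻³ = 4.544 × 10⁻⁴, so Δρ ≈ 0.4653 kg m⁻³.
N² = (g/ρ₀)·Δρ/Δz = g·(Δρ/ρ₀)/Δz = 9.8 × 4.544 × 10⁻⁴ / 62 = 7.1825 × 10⁻⁵ s⁻² ≈ 7.18 × 10⁻⁵ s⁻².

7.18 × 10⁻⁵ s⁻²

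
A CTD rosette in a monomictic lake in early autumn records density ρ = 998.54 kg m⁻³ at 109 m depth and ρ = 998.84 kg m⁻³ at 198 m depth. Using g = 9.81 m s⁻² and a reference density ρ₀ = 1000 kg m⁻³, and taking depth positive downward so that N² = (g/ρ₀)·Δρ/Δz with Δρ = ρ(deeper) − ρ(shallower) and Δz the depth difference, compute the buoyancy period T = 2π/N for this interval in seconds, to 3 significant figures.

1.09 × 10³ s

Δρ = 998.84 − 998.54 = 0.30 kg m⁻³ over Δz = 198 − 109 = 89 m.
N² = (9.81/1000) × (0.30/89) = 3.3067 × 10⁻⁵ s⁻².
N = √(3.3067 × 10⁻⁵) = 5.7504 × 10⁻³ rad s⁻¹, so T = 2π/N = 1.0927 × 10³ s ≈ 1.09 × 10³ s.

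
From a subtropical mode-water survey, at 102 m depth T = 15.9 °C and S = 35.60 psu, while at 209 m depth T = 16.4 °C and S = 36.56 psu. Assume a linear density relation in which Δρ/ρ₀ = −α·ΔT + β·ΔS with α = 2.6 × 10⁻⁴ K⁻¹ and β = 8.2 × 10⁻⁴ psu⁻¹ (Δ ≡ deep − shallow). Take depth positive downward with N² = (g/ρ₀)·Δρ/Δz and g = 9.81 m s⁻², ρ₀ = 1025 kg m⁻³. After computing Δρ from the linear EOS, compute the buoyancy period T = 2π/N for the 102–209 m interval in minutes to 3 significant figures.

13.5 min

ΔT = +0.5 K, ΔS = +0.96 psu (deep − shallow).
Δρ/ρ₀ = −αΔT + βΔS = -1.30 × 10⁻⁴ + 7.872 × 10⁻⁴ = 6.572 × 10⁻⁴, so Δρ ≈ 0.6736 kg m⁻³.
N² = (g/ρ₀)·Δρ/Δz = g·(Δρ/ρ₀)/Δz = 9.81 × 6.572 × 10⁻⁴ / 107 = 6.0254 × 10⁻⁵ s⁻².
N = √(6.0254 × 10⁻⁵) = 7.7623 × 10⁻³ rad s⁻¹ → T = 2π/N = 809.45 s = 13.491 min ≈ 13.5 min.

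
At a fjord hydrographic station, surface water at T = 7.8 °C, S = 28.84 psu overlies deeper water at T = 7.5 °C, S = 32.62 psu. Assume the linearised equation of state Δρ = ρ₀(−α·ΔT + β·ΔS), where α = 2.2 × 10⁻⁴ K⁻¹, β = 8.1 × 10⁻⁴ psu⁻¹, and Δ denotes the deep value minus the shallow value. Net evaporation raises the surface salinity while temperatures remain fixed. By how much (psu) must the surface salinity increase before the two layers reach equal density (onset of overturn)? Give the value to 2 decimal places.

3.86 psu

Neutral buoyancy requires −α(T_deep − T_surf) + β(S_deep − S_surf′) = 0.
S_surf′ = S_deep − (α/β)·ΔT = 32.62 − (2.2 × 10⁻⁴/8.1 × 10⁻⁴)·(-0.3) = 32.7015 psu.
Increase required: 32.7015 − 28.84 = 3.8615 psu.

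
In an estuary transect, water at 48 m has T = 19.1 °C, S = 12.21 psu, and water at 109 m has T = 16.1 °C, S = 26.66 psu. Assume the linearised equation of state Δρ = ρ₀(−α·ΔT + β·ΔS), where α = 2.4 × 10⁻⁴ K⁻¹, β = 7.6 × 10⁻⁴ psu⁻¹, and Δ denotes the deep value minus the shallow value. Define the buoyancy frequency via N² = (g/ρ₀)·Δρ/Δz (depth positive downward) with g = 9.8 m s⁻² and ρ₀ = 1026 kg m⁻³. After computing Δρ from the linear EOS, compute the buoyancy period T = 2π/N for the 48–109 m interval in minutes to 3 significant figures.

ΔT = -3.0 K, ΔS = +14.45 psu (deep − shallow).
Δρ/ρ₀ = −αΔT + βΔS = 7.20 × 10⁻⁴ + 0.010982 = 0.011702, so Δρ ≈ 12.01 kg m⁻³.
N² = (g/ρ₀)·Δρ/Δz = g·(Δρ/ρ₀)/Δz = 9.8 × 0.011702 / 61 = 1.8800 × 10⁻³ s⁻².
N = √(1.8800 × 10⁻³) = 0.043359 rad s⁻¹ → T = 2π/N = 144.91 s = 2.4152 min ≈ 2.42 min.

2.42 min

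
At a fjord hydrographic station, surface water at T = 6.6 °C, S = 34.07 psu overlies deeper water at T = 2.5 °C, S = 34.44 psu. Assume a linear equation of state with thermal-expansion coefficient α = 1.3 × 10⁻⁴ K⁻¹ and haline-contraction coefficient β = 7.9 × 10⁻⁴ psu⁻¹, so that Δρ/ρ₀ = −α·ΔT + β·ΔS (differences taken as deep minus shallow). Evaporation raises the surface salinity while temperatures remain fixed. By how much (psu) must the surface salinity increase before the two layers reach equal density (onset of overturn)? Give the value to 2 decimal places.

1.04 psu

Neutral buoyancy requires −α(T_deep − T_surf) + β(S_deep − S_surf′) = 0.
S_surf′ = S_deep − (α/β)·ΔT = 34.44 − (1.3 × 10⁻⁴/7.9 × 10⁻⁴)·(-4.1) = 35.1147 psu.
Increase required: 35.1147 − 34.07 = 1.0447 psu.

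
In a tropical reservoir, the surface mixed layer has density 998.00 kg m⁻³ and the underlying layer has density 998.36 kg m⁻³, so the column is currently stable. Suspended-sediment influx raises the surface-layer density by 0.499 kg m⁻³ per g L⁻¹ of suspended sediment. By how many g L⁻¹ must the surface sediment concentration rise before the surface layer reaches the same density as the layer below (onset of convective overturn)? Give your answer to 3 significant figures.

0.721 g L⁻¹

Density deficit of the surface layer: 998.36 − 998.00 = 0.36 kg m⁻³.
Required change = 0.36 / 0.499 = 0.721 g L⁻¹.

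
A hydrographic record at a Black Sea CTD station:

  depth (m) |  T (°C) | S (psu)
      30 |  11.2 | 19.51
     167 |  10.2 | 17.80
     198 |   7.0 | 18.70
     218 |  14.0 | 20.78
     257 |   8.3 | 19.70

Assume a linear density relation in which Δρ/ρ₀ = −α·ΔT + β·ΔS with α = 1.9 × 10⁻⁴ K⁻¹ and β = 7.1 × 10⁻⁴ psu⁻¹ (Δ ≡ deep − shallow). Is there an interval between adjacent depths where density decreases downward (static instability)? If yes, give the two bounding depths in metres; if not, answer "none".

30–167 m

Evaluate Δρ/ρ₀ = −αΔT + βΔS across each adjacent pair:
  30–167 m: −αΔT+βΔS = −(1.9 × 10⁻⁴)(-1.0)+(7.1 × 10⁻⁴)(-1.71) = -1.0 × 10⁻³ → UNSTABLE
  167–198 m: −αΔT+βΔS = −(1.9 × 10⁻⁴)(-3.2)+(7.1 × 10⁻⁴)(+0.90) = 1.2 × 10⁻³ → stable
  198–218 m: −αΔT+βΔS = −(1.9 × 10⁻⁴)(+7.0)+(7.1 × 10⁻⁴)(+2.08) = 1.5 × 10⁻⁴ → stable
  218–257 m: −αΔT+βΔS = −(1.9 × 10⁻⁴)(-5.7)+(7.1 × 10⁻⁴)(-1.08) = 3.2 × 10⁻⁴ → stable
The 30–167 m interval has Δρ < 0: lighter water underlies denser water.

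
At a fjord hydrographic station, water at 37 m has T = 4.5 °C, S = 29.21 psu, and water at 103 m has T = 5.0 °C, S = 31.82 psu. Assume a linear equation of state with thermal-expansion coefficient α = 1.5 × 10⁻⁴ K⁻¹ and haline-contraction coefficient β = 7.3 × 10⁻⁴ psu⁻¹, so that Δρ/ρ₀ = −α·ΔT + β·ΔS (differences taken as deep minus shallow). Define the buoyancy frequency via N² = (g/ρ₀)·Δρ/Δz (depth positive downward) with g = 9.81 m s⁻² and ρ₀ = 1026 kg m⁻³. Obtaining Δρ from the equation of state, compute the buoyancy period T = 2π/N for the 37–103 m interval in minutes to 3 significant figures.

6.35 min

ΔT = +0.5 K, ΔS = +2.61 psu (deep − shallow).
Δρ/ρ₀ = −αΔT + βΔS = -7.50 × 10⁻⁵ + 1.9053 × 10⁻³ = 1.8303 × 10⁻³, so Δρ ≈ 1.878 kg m⁻³.
N² = (g/ρ₀)·Δρ/Δz = g·(Δρ/ρ₀)/Δz = 9.81 × 1.8303 × 10⁻³ / 66 = 2.7205 × 10⁻⁴ s⁻².
N = √(2.7205 × 10⁻⁴) = 0.016494 rad s⁻¹ → T = 2π/N = 380.94 s = 6.3490 min ≈ 6.35 min.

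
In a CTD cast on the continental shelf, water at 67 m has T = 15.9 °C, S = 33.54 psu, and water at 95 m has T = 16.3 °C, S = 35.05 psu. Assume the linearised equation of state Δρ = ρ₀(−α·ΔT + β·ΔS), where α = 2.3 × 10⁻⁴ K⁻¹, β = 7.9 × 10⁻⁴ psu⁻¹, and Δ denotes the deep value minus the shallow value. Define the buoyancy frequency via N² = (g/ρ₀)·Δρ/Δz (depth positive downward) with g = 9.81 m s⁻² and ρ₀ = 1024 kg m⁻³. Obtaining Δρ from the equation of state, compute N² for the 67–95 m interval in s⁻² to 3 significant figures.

ΔT = +0.4 K, ΔS = +1.51 psu (deep − shallow).
Δρ/ρ₀ = −αΔT + βΔS = -9.20 × 10⁻⁵ + 1.1929 × 10⁻³ = 1.1009 × 10⁻³, so Δρ ≈ 1.127 kg m⁻³.
N² = (g/ρ₀)·Δρ/Δz = g·(Δρ/ρ₀)/Δz = 9.81 × 1.1009 × 10⁻³ / 28 = 3.8571 × 10⁻⁴ s⁻² ≈ 3.86 × 10⁻⁴ s⁻².

3.86 × 10⁻⁴ s⁻²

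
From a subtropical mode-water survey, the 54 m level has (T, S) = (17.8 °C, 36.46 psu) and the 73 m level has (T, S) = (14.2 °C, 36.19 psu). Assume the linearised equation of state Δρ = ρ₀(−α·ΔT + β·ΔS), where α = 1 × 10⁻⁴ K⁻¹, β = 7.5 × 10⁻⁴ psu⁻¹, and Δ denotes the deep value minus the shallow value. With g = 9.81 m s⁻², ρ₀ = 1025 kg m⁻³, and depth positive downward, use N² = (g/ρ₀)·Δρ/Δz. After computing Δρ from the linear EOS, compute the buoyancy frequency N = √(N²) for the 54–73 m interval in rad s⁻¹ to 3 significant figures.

ΔT = -3.6 K, ΔS = -0.27 psu (deep − shallow).
Δρ/ρ₀ = −αΔT + βΔS = 3.60 × 10⁻⁴ − 2.025 × 10⁻⁴ = 1.575 × 10⁻⁴, so Δρ ≈ 0.1614 kg m⁻³.
N² = (g/ρ₀)·Δρ/Δz = g·(Δρ/ρ₀)/Δz = 9.81 × 1.575 × 10⁻⁴ / 19 = 8.1320 × 10⁻⁵ s⁻².
N = √(8.1320 × 10⁻⁵) = 9.0178 × 10⁻³ rad s⁻¹ ≈ 9.02 × 10⁻³ rad s⁻¹.

9.02 × 10⁻³ rad s⁻¹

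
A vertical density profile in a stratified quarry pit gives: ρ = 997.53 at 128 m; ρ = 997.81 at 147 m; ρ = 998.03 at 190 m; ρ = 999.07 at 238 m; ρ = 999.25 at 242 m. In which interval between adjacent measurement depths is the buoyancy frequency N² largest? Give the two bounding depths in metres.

Compute the density gradient over each adjacent pair:
  128–147 m: Δρ/Δz = 0.28/19 = 0.015 kg m⁻⁴
  147–190 m: Δρ/Δz = 0.22/43 = 5.1 × 10⁻³ kg m⁻⁴
  190–238 m: Δρ/Δz = 1.04/48 = 0.022 kg m⁻⁴
  238–242 m: Δρ/Δz = 0.18/4 = 0.045 kg m⁻⁴
The largest gradient is in the 238–242 m interval — the pycnocline.

238–242 m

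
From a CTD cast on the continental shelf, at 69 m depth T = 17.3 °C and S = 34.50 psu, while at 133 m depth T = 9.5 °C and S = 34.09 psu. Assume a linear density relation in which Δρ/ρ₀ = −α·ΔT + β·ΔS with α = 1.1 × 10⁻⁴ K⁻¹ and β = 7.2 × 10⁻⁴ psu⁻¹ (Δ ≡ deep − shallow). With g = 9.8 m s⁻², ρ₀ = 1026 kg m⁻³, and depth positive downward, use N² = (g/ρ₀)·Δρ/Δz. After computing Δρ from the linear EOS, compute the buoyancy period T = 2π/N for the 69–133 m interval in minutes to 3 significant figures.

11.3 min

ΔT = -7.8 K, ΔS = -0.41 psu (deep − shallow).
Δρ/ρ₀ = −αΔT + βΔS = 8.58 × 10⁻⁴ − 2.952 × 10⁻⁴ = 5.628 × 10⁻⁴, so Δρ ≈ 0.5774 kg m⁻³.
N² = (g/ρ₀)·Δρ/Δz = g·(Δρ/ρ₀)/Δz = 9.8 × 5.628 × 10⁻⁴ / 64 = 8.6179 × 10⁻⁵ s⁻².
N = √(8.6179 × 10⁻⁵) = 9.2833 × 10⁻³ rad s⁻¹ → T = 2π/N = 676.83 s = 11.280 min ≈ 11.3 min.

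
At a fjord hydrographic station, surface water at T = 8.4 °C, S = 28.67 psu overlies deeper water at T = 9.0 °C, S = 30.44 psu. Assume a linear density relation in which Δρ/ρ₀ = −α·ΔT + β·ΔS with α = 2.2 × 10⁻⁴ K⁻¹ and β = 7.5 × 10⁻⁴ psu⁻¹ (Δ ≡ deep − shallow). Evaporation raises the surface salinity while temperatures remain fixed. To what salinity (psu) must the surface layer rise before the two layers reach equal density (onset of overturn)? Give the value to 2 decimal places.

Neutral buoyancy requires −α(T_deep − T_surf) + β(S_deep − S_surf′) = 0.
S_surf′ = S_deep − (α/β)·ΔT = 30.44 − (2.2 × 10⁻⁴/7.5 × 10⁻⁴)·(+0.6) = 30.2640 psu.
Increase required: 30.2640 − 28.67 = 1.5940 psu.

30.26 psu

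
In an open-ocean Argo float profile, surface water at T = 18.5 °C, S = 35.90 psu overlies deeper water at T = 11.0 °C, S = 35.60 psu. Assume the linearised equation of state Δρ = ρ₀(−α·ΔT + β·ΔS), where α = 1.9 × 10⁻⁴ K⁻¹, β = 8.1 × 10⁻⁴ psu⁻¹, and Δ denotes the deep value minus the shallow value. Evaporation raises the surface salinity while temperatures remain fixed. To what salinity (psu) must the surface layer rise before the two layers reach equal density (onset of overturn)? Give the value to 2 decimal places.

Neutral buoyancy requires −α(T_deep − T_surf) + β(S_deep − S_surf′) = 0.
S_surf′ = S_deep − (α/β)·ΔT = 35.60 − (1.9 × 10⁻⁴/8.1 × 10⁻⁴)·(-7.5) = 37.3593 psu.
Increase required: 37.3593 − 35.90 = 1.4593 psu.

37.36 psu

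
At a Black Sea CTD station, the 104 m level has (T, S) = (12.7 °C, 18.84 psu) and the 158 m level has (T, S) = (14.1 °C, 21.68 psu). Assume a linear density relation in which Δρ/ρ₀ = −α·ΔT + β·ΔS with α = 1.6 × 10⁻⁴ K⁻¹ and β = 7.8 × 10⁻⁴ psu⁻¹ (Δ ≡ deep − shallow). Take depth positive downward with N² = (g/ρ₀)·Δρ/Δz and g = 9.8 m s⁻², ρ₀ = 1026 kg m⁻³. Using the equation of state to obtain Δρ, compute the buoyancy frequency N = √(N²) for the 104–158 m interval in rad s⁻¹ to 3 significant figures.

ΔT = +1.4 K, ΔS = +2.84 psu (deep − shallow).
Δρ/ρ₀ = −αΔT + βΔS = -2.24 × 10⁻⁴ + 2.2152 × 10⁻³ = 1.9912 × 10⁻³, so Δρ ≈ 2.043 kg m⁻³.
N² = (g/ρ₀)·Δρ/Δz = g·(Δρ/ρ₀)/Δz = 9.8 × 1.9912 × 10⁻³ / 54 = 3.6137 × 10⁻⁴ s⁻².
N = √(3.6137 × 10⁻⁴) = 0.019010 rad s⁻¹ ≈ 0.0190 rad s⁻¹.

0.0190 rad s⁻¹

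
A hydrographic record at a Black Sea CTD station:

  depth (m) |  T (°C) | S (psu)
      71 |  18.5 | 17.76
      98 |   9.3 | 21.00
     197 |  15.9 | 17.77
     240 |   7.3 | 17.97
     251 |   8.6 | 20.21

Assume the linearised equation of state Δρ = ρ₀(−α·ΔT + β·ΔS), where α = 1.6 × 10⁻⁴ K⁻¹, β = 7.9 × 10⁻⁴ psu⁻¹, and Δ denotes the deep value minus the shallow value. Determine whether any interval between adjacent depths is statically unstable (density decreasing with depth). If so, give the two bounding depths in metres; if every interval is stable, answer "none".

Evaluate Δρ/ρ₀ = −αΔT + βΔS across each adjacent pair:
  71–98 m: −αΔT+βΔS = −(1.6 × 10⁻⁴)(-9.2)+(7.9 × 10⁻⁴)(+3.24) = 4.0 × 10⁻³ → stable
  98–197 m: −αΔT+βΔS = −(1.6 × 10⁻⁴)(+6.6)+(7.9 × 10⁻⁴)(-3.23) = -3.6 × 10⁻³ → UNSTABLE
  197–240 m: −αΔT+βΔS = −(1.6 × 10⁻⁴)(-8.6)+(7.9 × 10⁻⁴)(+0.20) = 1.5 × 10⁻³ → stable
  240–251 m: −αΔT+βΔS = −(1.6 × 10⁻⁴)(+1.3)+(7.9 × 10⁻⁴)(+2.24) = 1.6 × 10⁻³ → stable
The 98–197 m interval has Δρ < 0: lighter water underlies denser water.

98–197 m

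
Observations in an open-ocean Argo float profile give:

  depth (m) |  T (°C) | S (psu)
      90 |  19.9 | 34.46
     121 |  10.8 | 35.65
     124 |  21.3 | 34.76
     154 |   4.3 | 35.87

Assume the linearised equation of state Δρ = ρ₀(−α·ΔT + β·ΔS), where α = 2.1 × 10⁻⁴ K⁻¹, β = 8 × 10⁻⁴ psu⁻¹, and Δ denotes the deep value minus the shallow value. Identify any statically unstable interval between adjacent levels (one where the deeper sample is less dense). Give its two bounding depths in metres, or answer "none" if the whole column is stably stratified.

Evaluate Δρ/ρ₀ = −αΔT + βΔS across each adjacent pair:
  90–121 m: −αΔT+βΔS = −(2.1 × 10⁻⁴)(-9.1)+(8 × 10⁻⁴)(+1.19) = 2.9 × 10⁻³ → stable
  121–124 m: −αΔT+βΔS = −(2.1 × 10⁻⁴)(+10.5)+(8 × 10⁻⁴)(-0.89) = -2.9 × 10⁻³ → UNSTABLE
  124–154 m: −αΔT+βΔS = −(2.1 × 10⁻⁴)(-17.0)+(8 × 10⁻⁴)(+1.11) = 4.5 × 10⁻³ → stable
The 121–124 m interval has Δρ < 0: lighter water underlies denser water.

121–124 m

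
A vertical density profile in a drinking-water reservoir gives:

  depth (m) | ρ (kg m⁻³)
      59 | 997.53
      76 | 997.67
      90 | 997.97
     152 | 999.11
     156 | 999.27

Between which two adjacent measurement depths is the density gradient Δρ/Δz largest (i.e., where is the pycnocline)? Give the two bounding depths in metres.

152–156 m

Compute the density gradient over each adjacent pair:
  59–76 m: Δρ/Δz = 0.14/17 = 8.2 × 10⁻³ kg m⁻⁴
  76–90 m: Δρ/Δz = 0.30/14 = 0.021 kg m⁻⁴
  90–152 m: Δρ/Δz = 1.14/62 = 0.018 kg m⁻⁴
  152–156 m: Δρ/Δz = 0.16/4 = 0.040 kg m⁻⁴
The largest gradient is in the 152–156 m interval — the pycnocline.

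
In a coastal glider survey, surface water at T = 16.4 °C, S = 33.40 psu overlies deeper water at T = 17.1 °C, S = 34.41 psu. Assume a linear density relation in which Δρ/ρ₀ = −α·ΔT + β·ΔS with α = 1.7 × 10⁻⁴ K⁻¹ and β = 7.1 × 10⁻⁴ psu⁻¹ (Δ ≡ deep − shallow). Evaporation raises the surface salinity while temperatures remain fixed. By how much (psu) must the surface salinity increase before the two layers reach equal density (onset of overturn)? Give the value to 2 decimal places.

Neutral buoyancy requires −α(T_deep − T_surf) + β(S_deep − S_surf′) = 0.
S_surf′ = S_deep − (α/β)·ΔT = 34.41 − (1.7 × 10⁻⁴/7.1 × 10⁻⁴)·(+0.7) = 34.2424 psu.
Increase required: 34.2424 − 33.40 = 0.8424 psu.

0.84 psu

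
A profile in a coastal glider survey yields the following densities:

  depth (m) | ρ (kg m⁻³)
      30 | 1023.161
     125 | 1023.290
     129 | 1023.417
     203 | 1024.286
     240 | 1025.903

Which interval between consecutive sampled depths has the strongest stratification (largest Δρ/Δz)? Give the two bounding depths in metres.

203–240 m

Compute the density gradient over each adjacent pair:
  30–125 m: Δρ/Δz = 0.129/95 = 1.4 × 10⁻³ kg m⁻⁴
  125–129 m: Δρ/Δz = 0.127/4 = 0.032 kg m⁻⁴
  129–203 m: Δρ/Δz = 0.869/74 = 0.012 kg m⁻⁴
  203–240 m: Δρ/Δz = 1.617/37 = 0.044 kg m⁻⁴
The largest gradient is in the 203–240 m interval — the pycnocline.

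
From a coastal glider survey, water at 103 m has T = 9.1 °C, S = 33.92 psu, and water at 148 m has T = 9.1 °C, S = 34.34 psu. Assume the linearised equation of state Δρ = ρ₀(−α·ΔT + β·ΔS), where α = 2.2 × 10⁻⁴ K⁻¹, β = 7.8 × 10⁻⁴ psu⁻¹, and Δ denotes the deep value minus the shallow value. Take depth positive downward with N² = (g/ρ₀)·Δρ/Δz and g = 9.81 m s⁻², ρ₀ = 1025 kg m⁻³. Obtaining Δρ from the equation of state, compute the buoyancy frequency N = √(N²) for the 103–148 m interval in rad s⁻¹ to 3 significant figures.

8.45 × 10⁻³ rad s⁻¹

ΔT = +0.0 K, ΔS = +0.42 psu (deep − shallow).
Δρ/ρ₀ = −αΔT + βΔS = 0 + 3.276 × 10⁻⁴ = 3.276 × 10⁻⁴, so Δρ ≈ 0.3358 kg m⁻³.
N² = (g/ρ₀)·Δρ/Δz = g·(Δρ/ρ₀)/Δz = 9.81 × 3.276 × 10⁻⁴ / 45 = 7.1417 × 10⁻⁵ s⁻².
N = √(7.1417 × 10⁻⁵) = 8.4509 × 10⁻³ rad s⁻¹ ≈ 8.45 × 10⁻³ rad s⁻¹.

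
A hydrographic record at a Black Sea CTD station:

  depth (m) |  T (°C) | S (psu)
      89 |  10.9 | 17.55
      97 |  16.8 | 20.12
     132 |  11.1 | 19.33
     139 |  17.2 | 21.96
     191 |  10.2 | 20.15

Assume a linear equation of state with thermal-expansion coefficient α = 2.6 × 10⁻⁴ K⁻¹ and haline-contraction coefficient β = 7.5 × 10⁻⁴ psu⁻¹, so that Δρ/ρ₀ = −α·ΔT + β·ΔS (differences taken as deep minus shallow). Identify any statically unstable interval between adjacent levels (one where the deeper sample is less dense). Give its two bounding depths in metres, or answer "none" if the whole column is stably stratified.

none

Evaluate Δρ/ρ₀ = −αΔT + βΔS across each adjacent pair:
  89–97 m: −αΔT+βΔS = −(2.6 × 10⁻⁴)(+5.9)+(7.5 × 10⁻⁴)(+2.57) = 3.9 × 10⁻⁴ → stable
  97–132 m: −αΔT+βΔS = −(2.6 × 10⁻⁴)(-5.7)+(7.5 × 10⁻⁴)(-0.79) = 8.9 × 10⁻⁴ → stable
  132–139 m: −αΔT+βΔS = −(2.6 × 10⁻⁴)(+6.1)+(7.5 × 10⁻⁴)(+2.63) = 3.9 × 10⁻⁴ → stable
  139–191 m: −αΔT+βΔS = −(2.6 × 10⁻⁴)(-7.0)+(7.5 × 10⁻⁴)(-1.81) = 4.6 × 10⁻⁴ → stable
Every interval has Δρ > 0: the column is stably stratified throughout.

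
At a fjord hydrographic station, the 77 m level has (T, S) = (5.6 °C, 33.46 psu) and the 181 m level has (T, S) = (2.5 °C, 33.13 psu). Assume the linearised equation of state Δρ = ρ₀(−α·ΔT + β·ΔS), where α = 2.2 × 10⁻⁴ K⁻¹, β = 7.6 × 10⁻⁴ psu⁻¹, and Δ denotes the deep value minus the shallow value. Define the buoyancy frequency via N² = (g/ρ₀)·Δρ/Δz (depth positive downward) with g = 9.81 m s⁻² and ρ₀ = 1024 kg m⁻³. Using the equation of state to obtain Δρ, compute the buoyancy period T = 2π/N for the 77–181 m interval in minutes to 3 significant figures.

ΔT = -3.1 K, ΔS = -0.33 psu (deep − shallow).
Δρ/ρ₀ = −αΔT + βΔS = 6.82 × 10⁻⁴ − 2.508 × 10⁻⁴ = 4.312 × 10⁻⁴, so Δρ ≈ 0.4415 kg m⁻³.
N² = (g/ρ₀)·Δρ/Δz = g·(Δρ/ρ₀)/Δz = 9.81 × 4.312 × 10⁻⁴ / 104 = 4.0674 × 10⁻⁵ s⁻².
N = √(4.0674 × 10⁻⁵) = 6.3776 × 10⁻³ rad s⁻¹ → T = 2π/N = 985.20 s = 16.420 min ≈ 16.4 min.

16.4 min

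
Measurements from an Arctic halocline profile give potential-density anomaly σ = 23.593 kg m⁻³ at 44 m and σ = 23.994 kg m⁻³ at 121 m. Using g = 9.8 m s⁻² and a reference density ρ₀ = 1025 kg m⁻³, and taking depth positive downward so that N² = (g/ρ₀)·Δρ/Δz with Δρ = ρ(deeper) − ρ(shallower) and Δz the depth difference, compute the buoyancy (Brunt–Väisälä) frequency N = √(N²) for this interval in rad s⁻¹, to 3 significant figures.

7.06 × 10⁻³ rad s⁻¹

Δρ = 1023.994 − 1023.593 = 0.401 kg m⁻³ over Δz = 121 − 44 = 77 m.
N² = (9.8/1025) × (0.401/77) = 4.9792 × 10⁻⁵ s⁻².
N = √(4.9792 × 10⁻⁵) = 7.0563 × 10⁻³ rad s⁻¹ ≈ 7.06 × 10⁻³ rad s⁻¹.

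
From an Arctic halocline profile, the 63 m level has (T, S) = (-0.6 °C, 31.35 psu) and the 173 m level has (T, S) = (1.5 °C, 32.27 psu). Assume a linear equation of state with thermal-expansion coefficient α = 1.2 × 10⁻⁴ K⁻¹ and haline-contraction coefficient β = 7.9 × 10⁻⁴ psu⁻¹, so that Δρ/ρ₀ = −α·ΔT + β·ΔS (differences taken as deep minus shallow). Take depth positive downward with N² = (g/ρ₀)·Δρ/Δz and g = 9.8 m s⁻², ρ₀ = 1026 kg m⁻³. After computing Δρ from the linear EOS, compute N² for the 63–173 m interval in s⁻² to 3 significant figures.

4.23 × 10⁻⁵ s⁻²

ΔT = +2.1 K, ΔS = +0.92 psu (deep − shallow).
Δρ/ρ₀ = −αΔT + βΔS = -2.52 × 10⁻⁴ + 7.268 × 10⁻⁴ = 4.748 × 10⁻⁴, so Δρ ≈ 0.4871 kg m⁻³.
N² = (g/ρ₀)·Δρ/Δz = g·(Δρ/ρ₀)/Δz = 9.8 × 4.748 × 10⁻⁴ / 110 = 4.2300 × 10⁻⁵ s⁻² ≈ 4.23 × 10⁻⁵ s⁻².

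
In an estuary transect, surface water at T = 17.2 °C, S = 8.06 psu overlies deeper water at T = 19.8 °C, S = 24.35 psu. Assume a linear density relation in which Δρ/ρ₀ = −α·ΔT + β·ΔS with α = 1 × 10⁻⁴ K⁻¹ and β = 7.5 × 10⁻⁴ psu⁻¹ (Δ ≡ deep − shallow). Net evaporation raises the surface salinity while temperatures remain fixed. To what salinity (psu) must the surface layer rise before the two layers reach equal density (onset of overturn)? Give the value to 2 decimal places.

Neutral buoyancy requires −α(T_deep − T_surf) + β(S_deep − S_surf′) = 0.
S_surf′ = S_deep − (α/β)·ΔT = 24.35 − (1 × 10⁻⁴/7.5 × 10⁻⁴)·(+2.6) = 24.0033 psu.
Increase required: 24.0033 − 8.06 = 15.9433 psu.

24.00 psu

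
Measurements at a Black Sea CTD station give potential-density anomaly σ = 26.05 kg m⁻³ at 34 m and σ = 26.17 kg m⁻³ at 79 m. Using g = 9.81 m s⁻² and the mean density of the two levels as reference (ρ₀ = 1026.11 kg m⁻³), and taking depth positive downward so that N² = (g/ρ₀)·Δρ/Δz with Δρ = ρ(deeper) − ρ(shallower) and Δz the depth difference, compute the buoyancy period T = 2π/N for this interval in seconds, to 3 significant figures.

1.24 × 10³ s

Δρ = 1026.17 − 1026.05 = 0.12 kg m⁻³ over Δz = 79 − 34 = 45 m.
N² = (9.81/1026.11) × (0.12/45) = 2.5494 × 10⁻⁵ s⁻².
N = √(2.5494 × 10⁻⁵) = 5.0492 × 10⁻³ rad s⁻¹, so T = 2π/N = 1.2444 × 10³ s ≈ 1.24 × 10³ s.
N² > 0, so the interval is statically stable.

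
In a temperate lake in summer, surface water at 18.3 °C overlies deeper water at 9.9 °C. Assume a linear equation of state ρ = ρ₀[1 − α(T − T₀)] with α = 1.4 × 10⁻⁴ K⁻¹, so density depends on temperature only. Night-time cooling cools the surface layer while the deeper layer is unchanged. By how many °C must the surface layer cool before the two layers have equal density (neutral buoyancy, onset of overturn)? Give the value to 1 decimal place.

With temperature the only control, equal density requires T_surf′ = T_deep.
T_surf′ = 9.9 °C.
Cooling required: 18.3 − 9.9 = 8.4 °C.

8.4 °C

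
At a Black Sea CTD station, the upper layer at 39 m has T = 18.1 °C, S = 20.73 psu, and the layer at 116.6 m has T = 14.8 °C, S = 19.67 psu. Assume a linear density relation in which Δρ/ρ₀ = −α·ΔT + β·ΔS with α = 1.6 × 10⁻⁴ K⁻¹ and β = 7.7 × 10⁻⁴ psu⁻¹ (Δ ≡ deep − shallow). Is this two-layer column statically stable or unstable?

ΔT = 14.8 − 18.1 = -3.3 K and ΔS = 19.67 − 20.73 = -1.06 psu (deep − shallow).
−αΔT = 5.28 × 10⁻⁴; βΔS = -8.162 × 10⁻⁴; sum Δρ/ρ₀ = -2.882 × 10⁻⁴.
Δρ/ρ₀ < 0, so Δρ < 0: deeper water is lighter → statically unstable; the column would overturn.

unstable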